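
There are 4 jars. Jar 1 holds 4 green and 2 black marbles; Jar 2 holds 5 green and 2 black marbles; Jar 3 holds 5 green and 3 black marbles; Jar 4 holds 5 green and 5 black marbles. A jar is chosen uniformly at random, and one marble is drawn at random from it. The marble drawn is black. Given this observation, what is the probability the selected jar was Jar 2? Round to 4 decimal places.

Posterior probability ≈ 0.1912

Tabulate prior·likelihood by source: [1] prior 0.25, lik 0.3333, product 0.08333; [2] prior 0.25, lik 0.2857, product 0.07143; [3] prior 0.25, lik 0.375, product 0.09375; [4] prior 0.25, lik 0.5, product 0.1250.
Normalizing constant = 0.37351; the posterior for Jar 2 is its product over the sum, 0.07143/0.37351 = 0.1912.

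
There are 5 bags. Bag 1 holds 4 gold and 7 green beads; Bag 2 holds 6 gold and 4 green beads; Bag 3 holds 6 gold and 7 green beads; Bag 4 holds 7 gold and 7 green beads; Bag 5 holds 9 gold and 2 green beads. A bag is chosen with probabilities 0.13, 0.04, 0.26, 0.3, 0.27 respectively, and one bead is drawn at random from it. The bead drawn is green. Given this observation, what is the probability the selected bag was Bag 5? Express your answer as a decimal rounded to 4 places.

Posterior probability ≈ 0.1121

P(green|Bag 1) = 0.6364; P(green|Bag 2) = 0.4; P(green|Bag 3) = 0.5385; P(green|Bag 4) = 0.5; P(green|Bag 5) = 0.1818.
Prior × likelihood for each source: 0.13·0.6364=0.08273, 0.04·0.4=0.01600, 0.26·0.5385=0.1400, 0.3·0.5=0.1500, 0.27·0.1818=0.04909. Summing gives P(green) = 0.43782.
P(Bag 5 | green) = 0.04909 / 0.43782 = 0.1121.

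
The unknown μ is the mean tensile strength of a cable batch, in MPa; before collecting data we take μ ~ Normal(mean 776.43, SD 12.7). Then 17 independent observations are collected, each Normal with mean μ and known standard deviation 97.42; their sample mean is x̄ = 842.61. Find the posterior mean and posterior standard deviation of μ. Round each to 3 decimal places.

Prior precision 1/τ₀² = 1/12.7² = 0.00620001; data precision n/σ² = 17/97.42² = 0.00179124.
Posterior precision = 0.00620001 + 0.00179124 = 0.00799125, giving posterior SD = 1/√0.00799125 = 11.186.
Posterior mean = (0.00620001·776.43 + 0.00179124·842.61) / 0.00799125 = 791.264.

Posterior mean ≈ 791.264; posterior SD ≈ 11.186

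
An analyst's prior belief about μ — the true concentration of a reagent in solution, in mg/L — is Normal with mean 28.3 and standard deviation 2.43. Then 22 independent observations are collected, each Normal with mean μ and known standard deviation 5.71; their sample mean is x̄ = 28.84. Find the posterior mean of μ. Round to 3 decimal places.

Posterior mean ≈ 28.732

Prior precision 1/τ₀² = 1/2.43² = 0.169351; data precision n/σ² = 22/5.71² = 0.674762.
Posterior precision = 0.169351 + 0.674762 = 0.844113.
Posterior mean = (0.169351·28.3 + 0.674762·28.84) / 0.844113 = 28.732.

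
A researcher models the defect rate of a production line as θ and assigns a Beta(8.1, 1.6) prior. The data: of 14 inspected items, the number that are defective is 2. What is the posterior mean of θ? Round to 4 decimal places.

Observing 2 successes and 12 failures updates Beta(8.1, 1.6) by adding the success and failure counts to the two shape parameters: α = 8.1+2 = 10.1, β = 1.6+12 = 13.6.
E[θ | data] = 10.1/(10.1+13.6) = 0.4262.

Posterior mean ≈ 0.4262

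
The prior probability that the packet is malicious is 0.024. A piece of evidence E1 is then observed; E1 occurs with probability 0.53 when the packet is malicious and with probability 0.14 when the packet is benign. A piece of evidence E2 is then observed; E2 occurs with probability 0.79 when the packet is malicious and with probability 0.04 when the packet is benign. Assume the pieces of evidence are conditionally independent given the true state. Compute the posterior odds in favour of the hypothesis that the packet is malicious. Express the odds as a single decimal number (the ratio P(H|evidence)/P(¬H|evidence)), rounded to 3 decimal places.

Prior odds = 0.024/(1−0.024) = 0.024590. In log-odds, ln(0.024590) = -3.7054.
Add log likelihood ratios: ln(3.7857) + ln(19.750) = 4.3144.
Posterior log-odds = 0.60898, so posterior odds = exp(0.60898) = 1.8386.

Posterior odds ≈ 1.839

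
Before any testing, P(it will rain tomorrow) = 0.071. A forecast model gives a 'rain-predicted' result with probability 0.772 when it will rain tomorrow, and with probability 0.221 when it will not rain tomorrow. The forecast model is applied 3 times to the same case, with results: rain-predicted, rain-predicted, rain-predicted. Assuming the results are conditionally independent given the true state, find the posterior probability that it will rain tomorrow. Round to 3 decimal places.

Posterior P(H) ≈ 0.765

Let H be the event that it will rain tomorrow; start with P(H) = 0.071. P('rain-predicted'|H) = 0.772, P('rain-predicted'|¬H) = 0.221.
Update on result 1 ('rain-predicted'): P(H) ← 0.772·0.0710 / (0.772·0.0710 + 0.221·0.9290) = 0.054812/0.26012 = 0.2107.
Update on result 2 ('rain-predicted'): P(H) ← 0.772·0.2107 / (0.772·0.2107 + 0.221·0.7893) = 0.16267/0.33711 = 0.4826.
Update on result 3 ('rain-predicted'): P(H) ← 0.772·0.4826 / (0.772·0.4826 + 0.221·0.5174) = 0.37254/0.48689 = 0.7651.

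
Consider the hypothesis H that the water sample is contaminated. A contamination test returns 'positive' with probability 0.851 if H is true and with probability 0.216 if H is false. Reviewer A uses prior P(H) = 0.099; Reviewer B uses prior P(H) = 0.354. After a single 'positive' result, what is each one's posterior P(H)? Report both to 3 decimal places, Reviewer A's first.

Reviewer A: 0.302; Reviewer B: 0.683

The likelihood ratio for a 'positive' result is 0.851/0.216 = 3.9398.
Reviewer A: prior odds 0.099/0.901 = 0.10988; posterior odds 0.43290; posterior probability 0.302.
Reviewer B: prior odds 0.354/0.646 = 0.54799; posterior odds 2.1590; posterior probability 0.683.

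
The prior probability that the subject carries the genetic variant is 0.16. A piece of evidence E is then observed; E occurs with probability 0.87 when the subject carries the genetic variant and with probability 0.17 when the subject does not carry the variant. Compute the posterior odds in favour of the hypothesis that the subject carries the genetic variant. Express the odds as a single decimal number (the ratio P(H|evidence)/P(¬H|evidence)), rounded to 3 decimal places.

Prior odds = 0.16/(1−0.16) = 0.19048. In log-odds, ln(0.19048) = -1.6582.
Add log likelihood ratio: ln(5.1176) = 1.6327.
Posterior log-odds = -0.025533, so posterior odds = exp(-0.025533) = 0.97479.

Posterior odds ≈ 0.975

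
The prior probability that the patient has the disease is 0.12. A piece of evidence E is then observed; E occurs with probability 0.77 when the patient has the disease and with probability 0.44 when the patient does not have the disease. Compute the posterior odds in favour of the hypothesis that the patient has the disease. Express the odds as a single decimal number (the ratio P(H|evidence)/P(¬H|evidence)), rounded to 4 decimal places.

Posterior odds ≈ 0.2386

Prior odds = 0.12/(1−0.12) = 0.13636. In log-odds, ln(0.13636) = -1.9924.
Add log likelihood ratio: ln(1.7500) = 0.55962.
Posterior log-odds = -1.4328, so posterior odds = exp(-1.4328) = 0.23864.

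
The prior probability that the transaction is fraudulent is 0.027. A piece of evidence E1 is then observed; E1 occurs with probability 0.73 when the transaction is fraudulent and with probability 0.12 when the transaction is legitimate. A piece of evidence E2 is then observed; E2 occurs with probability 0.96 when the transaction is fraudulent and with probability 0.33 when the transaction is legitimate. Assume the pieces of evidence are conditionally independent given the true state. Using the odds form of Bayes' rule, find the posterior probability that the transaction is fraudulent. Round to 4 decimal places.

Posterior probability ≈ 0.3293

Prior odds = 0.027/(1−0.027) = 0.027749. In log-odds, ln(0.027749) = -3.5845.
Add log likelihood ratios: ln(6.0833) + ln(2.9091) = 2.8734.
Posterior log-odds = -0.71115, so posterior odds = exp(-0.71115) = 0.49108. Converting, P(H|E) = 0.49108/1.4911 = 0.3293.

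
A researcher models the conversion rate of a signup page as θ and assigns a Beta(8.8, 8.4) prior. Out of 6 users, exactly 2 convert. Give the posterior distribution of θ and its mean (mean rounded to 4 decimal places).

Posterior: Beta(10.8, 12.4); mean ≈ 0.4655

Observing 2 successes and 4 failures updates Beta(8.8, 8.4) by adding the success and failure counts to the two shape parameters: α = 8.8+2 = 10.8, β = 8.4+4 = 12.4.
E[θ | data] = 10.8/(10.8+12.4) = 0.4655.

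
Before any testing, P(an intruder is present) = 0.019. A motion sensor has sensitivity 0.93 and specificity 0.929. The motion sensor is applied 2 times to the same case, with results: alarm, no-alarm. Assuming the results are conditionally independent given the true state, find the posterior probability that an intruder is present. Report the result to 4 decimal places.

Let H be the event that an intruder is present; start with P(H) = 0.019. P('alarm'|H) = 0.93, P('alarm'|¬H) = 0.071.
Update on result 1 ('alarm'): P(H) ← 0.93·0.0190 / (0.93·0.0190 + 0.071·0.9810) = 0.017670/0.087321 = 0.2024.
Update on result 2 ('no-alarm'): P(H) ← 0.07·0.2024 / (0.07·0.2024 + 0.929·0.7976) = 0.014165/0.75518 = 0.0188.

Posterior P(H) ≈ 0.0188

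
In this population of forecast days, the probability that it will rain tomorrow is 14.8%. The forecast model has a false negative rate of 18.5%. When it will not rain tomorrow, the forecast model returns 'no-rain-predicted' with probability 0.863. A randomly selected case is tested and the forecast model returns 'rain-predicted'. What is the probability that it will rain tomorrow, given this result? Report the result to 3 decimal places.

P(H | E) ≈ 0.508

Let H be the event that it will rain tomorrow. P(H) = 0.148, so P(¬H) = 0.852. With E the 'rain-predicted' result, P(E|H) = 0.815 and P(E|¬H) = 0.137.
P(E) = 0.815·0.148 + 0.137·0.852 = 0.12062 + 0.11672 = 0.23734.
By Bayes' theorem, P(H|E) = 0.12062 / 0.23734 = 0.508.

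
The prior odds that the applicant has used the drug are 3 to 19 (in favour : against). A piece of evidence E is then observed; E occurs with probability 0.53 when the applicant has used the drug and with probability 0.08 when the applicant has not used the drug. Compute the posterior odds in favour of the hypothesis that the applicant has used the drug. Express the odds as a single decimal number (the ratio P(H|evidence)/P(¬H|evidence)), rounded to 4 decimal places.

Posterior odds ≈ 1.0461

Prior odds = 3/19 = 0.15789.
Likelihood ratio for E = 0.53/0.08 = 6.6250.
Posterior odds = prior odds × LR = 1.0461.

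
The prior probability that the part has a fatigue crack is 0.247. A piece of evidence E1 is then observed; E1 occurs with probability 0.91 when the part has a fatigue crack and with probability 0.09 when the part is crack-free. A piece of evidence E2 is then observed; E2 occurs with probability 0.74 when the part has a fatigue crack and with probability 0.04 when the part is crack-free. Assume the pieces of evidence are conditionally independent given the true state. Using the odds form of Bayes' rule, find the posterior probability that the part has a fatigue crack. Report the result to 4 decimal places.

Prior odds = 0.247/(1−0.247) = 0.32802. In log-odds, ln(0.32802) = -1.1147.
Add log likelihood ratios: ln(10.111) + ln(18.500) = 5.2314.
Posterior log-odds = 4.1167, so posterior odds = exp(4.1167) = 61.358. Converting, P(H|E) = 61.358/62.358 = 0.9840.

Posterior probability ≈ 0.9840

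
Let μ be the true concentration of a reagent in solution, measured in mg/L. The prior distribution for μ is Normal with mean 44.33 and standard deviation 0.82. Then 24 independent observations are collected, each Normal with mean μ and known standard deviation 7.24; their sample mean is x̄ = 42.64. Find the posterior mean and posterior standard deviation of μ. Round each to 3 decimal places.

Posterior mean ≈ 43.932; posterior SD ≈ 0.717

With known σ, the Normal prior is conjugate. Weight on the data is w = (n/σ²)/(n/σ² + 1/τ₀²) = 0.457861/(0.457861+1.48721) = 0.23540.
Posterior mean = w·x̄ + (1−w)·μ₀ = 0.23540·42.64 + 0.76460·44.33 = 43.932. Posterior variance = 1/(0.457861+1.48721) = 0.514120, so SD = 0.717.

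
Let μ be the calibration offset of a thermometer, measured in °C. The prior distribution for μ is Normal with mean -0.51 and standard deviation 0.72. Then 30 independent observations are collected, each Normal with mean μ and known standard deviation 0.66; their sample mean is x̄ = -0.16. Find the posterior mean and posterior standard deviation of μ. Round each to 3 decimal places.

Posterior mean ≈ -0.170; posterior SD ≈ 0.119

Prior precision 1/τ₀² = 1/0.72² = 1.92901; data precision n/σ² = 30/0.66² = 68.8705.
Posterior precision = 1.92901 + 68.8705 = 70.7995, giving posterior SD = 1/√70.7995 = 0.119.
Posterior mean = (1.92901·-0.51 + 68.8705·-0.16) / 70.7995 = -0.170.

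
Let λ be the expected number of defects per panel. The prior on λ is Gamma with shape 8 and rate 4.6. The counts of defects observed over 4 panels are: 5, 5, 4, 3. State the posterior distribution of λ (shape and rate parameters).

Total count ∑xᵢ = 17 over n = 4 panels.
Gamma is conjugate to the Poisson likelihood: posterior is Gamma(shape = 8+17 = 25, rate = 4.6+4 = 8.6).

Posterior: Gamma(shape=25, rate=8.6)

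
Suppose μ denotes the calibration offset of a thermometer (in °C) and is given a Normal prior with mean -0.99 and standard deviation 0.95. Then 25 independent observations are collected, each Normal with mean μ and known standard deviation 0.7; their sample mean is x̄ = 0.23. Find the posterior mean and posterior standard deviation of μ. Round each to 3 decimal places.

With known σ, the Normal prior is conjugate. Weight on the data is w = (n/σ²)/(n/σ² + 1/τ₀²) = 51.0204/(51.0204+1.10803) = 0.97874.
Posterior mean = w·x̄ + (1−w)·μ₀ = 0.97874·0.23 + 0.021256·-0.99 = 0.204. Posterior variance = 1/(51.0204+1.10803) = 0.0191834, so SD = 0.139.

Posterior mean ≈ 0.204; posterior SD ≈ 0.139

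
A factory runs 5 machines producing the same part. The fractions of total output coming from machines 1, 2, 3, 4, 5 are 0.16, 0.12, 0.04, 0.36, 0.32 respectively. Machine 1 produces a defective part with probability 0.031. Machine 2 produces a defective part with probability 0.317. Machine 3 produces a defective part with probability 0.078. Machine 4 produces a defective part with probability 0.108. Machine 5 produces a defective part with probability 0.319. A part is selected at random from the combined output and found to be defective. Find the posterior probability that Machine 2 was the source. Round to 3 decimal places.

Tabulate prior·likelihood by source: [1] prior 0.16, lik 0.031, product 0.004960; [2] prior 0.12, lik 0.317, product 0.03804; [3] prior 0.04, lik 0.078, product 0.003120; [4] prior 0.36, lik 0.108, product 0.03888; [5] prior 0.32, lik 0.319, product 0.1021.
Normalizing constant = 0.18708; the posterior for Machine 2 is its product over the sum, 0.03804/0.18708 = 0.203.

Posterior probability ≈ 0.203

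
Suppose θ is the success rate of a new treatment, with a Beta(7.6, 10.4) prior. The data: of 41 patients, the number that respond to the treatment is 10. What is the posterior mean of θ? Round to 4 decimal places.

The binomial likelihood is conjugate to the Beta prior: with 10 successes and 31 failures, the posterior is Beta(7.6+10, 10.4+31) = Beta(17.6, 41.4).
E[θ | data] = 17.6/(17.6+41.4) = 0.2983.

Posterior mean ≈ 0.2983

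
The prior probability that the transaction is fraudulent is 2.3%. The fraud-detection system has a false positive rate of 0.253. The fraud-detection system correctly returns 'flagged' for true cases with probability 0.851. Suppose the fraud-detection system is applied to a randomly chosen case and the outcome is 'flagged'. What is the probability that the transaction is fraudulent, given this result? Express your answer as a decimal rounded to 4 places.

P(H | E) ≈ 0.0734

Let H be the event that the transaction is fraudulent. P(H) = 0.023, so P(¬H) = 0.977. With E the 'flagged' result, P(E|H) = 0.851 and P(E|¬H) = 0.253.
P(E) = 0.851·0.023 + 0.253·0.977 = 0.019573 + 0.24718 = 0.26675.
By Bayes' theorem, P(H|E) = 0.019573 / 0.26675 = 0.0734.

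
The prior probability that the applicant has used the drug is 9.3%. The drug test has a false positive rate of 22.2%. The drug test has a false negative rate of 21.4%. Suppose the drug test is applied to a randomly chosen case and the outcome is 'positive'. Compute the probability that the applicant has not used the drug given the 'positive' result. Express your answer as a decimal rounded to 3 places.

P(¬H | E) ≈ 0.734

Write H for 'the applicant has used the drug'. Prior odds H:¬H = 0.093/0.907 = 0.10254. For the 'positive' outcome, the likelihood ratio is 0.786/0.222 = 3.5405.
Posterior odds = 0.10254 × 3.5405 = 0.36303, so P(H|E) = 0.36303/(1+0.36303) = 0.266. Then P(¬H|E) = 1 − 0.266 = 0.734.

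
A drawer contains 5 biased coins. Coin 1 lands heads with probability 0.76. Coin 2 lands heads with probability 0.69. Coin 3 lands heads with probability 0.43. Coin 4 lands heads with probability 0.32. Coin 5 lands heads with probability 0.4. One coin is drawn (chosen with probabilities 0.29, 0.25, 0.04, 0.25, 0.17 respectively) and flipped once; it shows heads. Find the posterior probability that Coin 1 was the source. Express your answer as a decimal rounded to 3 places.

P(heads|C1) = 0.76; P(heads|C2) = 0.69; P(heads|C3) = 0.43; P(heads|C4) = 0.32; P(heads|C5) = 0.4.
Prior × likelihood for each source: 0.29·0.76=0.2204, 0.25·0.69=0.1725, 0.04·0.43=0.01720, 0.25·0.32=0.08000, 0.17·0.4=0.06800. Summing gives P(heads) = 0.55810.
P(Coin 1 | heads) = 0.2204 / 0.55810 = 0.395.

Posterior probability ≈ 0.395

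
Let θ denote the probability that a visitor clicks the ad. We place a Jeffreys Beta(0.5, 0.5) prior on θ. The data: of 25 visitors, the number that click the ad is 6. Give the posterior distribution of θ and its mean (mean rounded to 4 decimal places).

Observing 6 successes and 19 failures updates Beta(0.5, 0.5) by adding the success and failure counts to the two shape parameters: α = 0.5+6 = 6.5, β = 0.5+19 = 19.5.
Posterior mean = α/(α+β) = 6.5/26 = 0.2500.

Posterior: Beta(6.5, 19.5); mean ≈ 0.2500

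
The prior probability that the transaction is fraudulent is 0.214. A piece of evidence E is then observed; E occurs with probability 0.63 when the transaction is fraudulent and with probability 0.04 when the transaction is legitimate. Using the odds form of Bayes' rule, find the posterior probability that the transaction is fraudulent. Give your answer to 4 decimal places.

Prior odds = 0.214/(1−0.214) = 0.27226.
Likelihood ratio for E = 0.63/0.04 = 15.750.
Posterior odds = prior odds × LR = 4.2882.
Posterior probability = odds/(1+odds) = 4.2882/5.2882 = 0.8109.

Posterior probability ≈ 0.8109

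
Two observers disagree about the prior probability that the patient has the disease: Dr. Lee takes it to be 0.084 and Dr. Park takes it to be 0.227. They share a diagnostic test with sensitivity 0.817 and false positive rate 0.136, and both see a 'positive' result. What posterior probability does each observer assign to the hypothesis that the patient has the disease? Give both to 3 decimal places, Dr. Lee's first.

P('+'|H) = 0.817, P('+'|¬H) = 0.136.
Dr. Lee: numerator 0.817·0.084 = 0.068628; evidence = 0.068628+0.136·0.916 = 0.19320; posterior = 0.355.
Dr. Park: numerator 0.817·0.227 = 0.18546; evidence = 0.18546+0.136·0.773 = 0.29059; posterior = 0.638.

Dr. Lee: 0.355; Dr. Park: 0.638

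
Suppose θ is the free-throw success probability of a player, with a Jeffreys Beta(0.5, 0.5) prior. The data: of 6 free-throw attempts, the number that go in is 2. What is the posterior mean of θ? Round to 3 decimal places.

Posterior mean ≈ 0.357

Observing 2 successes and 4 failures updates Beta(0.5, 0.5) by adding the success and failure counts to the two shape parameters: α = 0.5+2 = 2.5, β = 0.5+4 = 4.5.
E[θ | data] = 2.5/(2.5+4.5) = 0.357.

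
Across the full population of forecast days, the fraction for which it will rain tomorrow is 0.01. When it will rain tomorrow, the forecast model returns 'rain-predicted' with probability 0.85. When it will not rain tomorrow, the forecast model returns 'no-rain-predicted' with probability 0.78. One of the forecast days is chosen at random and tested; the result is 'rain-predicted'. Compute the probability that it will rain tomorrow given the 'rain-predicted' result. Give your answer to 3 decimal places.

Let H be the event that it will rain tomorrow. P(H) = 0.01, so P(¬H) = 0.99. With E the 'rain-predicted' result, P(E|H) = 0.85 and P(E|¬H) = 0.22.
P(E) = 0.85·0.01 + 0.22·0.99 = 0.0085000 + 0.21780 = 0.22630.
By Bayes' theorem, P(H|E) = 0.0085000 / 0.22630 = 0.038.

P(H | E) ≈ 0.038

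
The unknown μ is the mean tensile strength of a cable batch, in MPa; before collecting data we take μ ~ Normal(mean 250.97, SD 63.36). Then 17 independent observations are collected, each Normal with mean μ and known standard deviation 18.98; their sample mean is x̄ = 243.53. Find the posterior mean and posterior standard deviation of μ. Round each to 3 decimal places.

With known σ, the Normal prior is conjugate. Weight on the data is w = (n/σ²)/(n/σ² + 1/τ₀²) = 0.0471907/(0.0471907+0.00024910) = 0.99475.
Posterior mean = w·x̄ + (1−w)·μ₀ = 0.99475·243.53 + 0.0052508·250.97 = 243.569. Posterior variance = 1/(0.0471907+0.00024910) = 21.0793, so SD = 4.591.

Posterior mean ≈ 243.569; posterior SD ≈ 4.591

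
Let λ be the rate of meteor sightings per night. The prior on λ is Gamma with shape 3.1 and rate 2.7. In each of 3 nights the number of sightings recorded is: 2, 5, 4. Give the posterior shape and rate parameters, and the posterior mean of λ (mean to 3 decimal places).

Posterior: Gamma(shape=14.1, rate=5.7); mean ≈ 2.474

Total count ∑xᵢ = 11 over n = 3 nights.
Gamma is conjugate to the Poisson likelihood: posterior is Gamma(shape = 3.1+11 = 14.1, rate = 2.7+3 = 5.7).
E[λ | data] = 14.1/5.7 = 2.474.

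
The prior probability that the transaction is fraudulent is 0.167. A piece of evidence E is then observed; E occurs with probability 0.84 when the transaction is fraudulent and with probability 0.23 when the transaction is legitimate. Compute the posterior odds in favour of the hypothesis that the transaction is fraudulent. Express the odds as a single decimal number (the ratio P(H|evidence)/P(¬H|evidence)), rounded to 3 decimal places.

Prior odds = 0.167/(1−0.167) = 0.20048.
Likelihood ratio for E = 0.84/0.23 = 3.6522.
Posterior odds = prior odds × LR = 0.73219.

Posterior odds ≈ 0.732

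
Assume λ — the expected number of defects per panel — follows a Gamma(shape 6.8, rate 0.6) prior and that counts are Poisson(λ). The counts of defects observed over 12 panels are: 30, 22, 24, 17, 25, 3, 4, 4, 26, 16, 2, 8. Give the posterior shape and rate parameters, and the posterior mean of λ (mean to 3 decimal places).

The Poisson likelihood adds the total count to the shape and the number of exposure periods to the rate. Here ∑xᵢ = 181 and n = 12, so shape 6.8→187.8 and rate 0.6→12.6.
E[λ | data] = 187.8/12.6 = 14.905.

Posterior: Gamma(shape=187.8, rate=12.6); mean ≈ 14.905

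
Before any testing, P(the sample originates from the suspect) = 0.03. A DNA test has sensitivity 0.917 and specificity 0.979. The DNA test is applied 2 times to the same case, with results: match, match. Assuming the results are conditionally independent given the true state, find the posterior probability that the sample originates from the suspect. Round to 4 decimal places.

Posterior P(H) ≈ 0.9833

Let H be the event that the sample originates from the suspect; start with P(H) = 0.03. P('match'|H) = 0.917, P('match'|¬H) = 0.021.
Update on result 1 ('match'): P(H) ← 0.917·0.0300 / (0.917·0.0300 + 0.021·0.9700) = 0.027510/0.047880 = 0.5746.
Update on result 2 ('match'): P(H) ← 0.917·0.5746 / (0.917·0.5746 + 0.021·0.4254) = 0.52687/0.53581 = 0.9833.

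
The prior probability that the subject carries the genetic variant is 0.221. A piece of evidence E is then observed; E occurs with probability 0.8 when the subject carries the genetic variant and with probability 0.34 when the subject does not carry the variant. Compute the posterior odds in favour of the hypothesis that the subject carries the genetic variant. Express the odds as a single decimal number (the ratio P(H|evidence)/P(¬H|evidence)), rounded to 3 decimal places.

Posterior odds ≈ 0.668

Prior odds = 0.221/(1−0.221) = 0.28370. In log-odds, ln(0.28370) = -1.2598.
Add log likelihood ratio: ln(2.3529) = 0.85567.
Posterior log-odds = -0.40418, so posterior odds = exp(-0.40418) = 0.66752.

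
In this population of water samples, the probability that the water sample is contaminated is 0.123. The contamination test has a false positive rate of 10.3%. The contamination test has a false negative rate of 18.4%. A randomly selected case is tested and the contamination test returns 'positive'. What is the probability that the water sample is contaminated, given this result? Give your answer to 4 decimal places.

Write H for 'the water sample is contaminated'. Prior odds H:¬H = 0.123/0.877 = 0.14025. For the 'positive' outcome, the likelihood ratio is 0.816/0.103 = 7.9223.
Posterior odds = 0.14025 × 7.9223 = 1.1111, so P(H|E) = 1.1111/(1+1.1111) = 0.5263.

P(H | E) ≈ 0.5263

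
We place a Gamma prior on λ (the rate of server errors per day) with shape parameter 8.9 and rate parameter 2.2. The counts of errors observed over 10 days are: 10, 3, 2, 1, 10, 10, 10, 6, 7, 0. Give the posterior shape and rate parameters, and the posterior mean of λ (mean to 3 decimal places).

The Poisson likelihood adds the total count to the shape and the number of exposure periods to the rate. Here ∑xᵢ = 59 and n = 10, so shape 8.9→67.9 and rate 2.2→12.2.
E[λ | data] = 67.9/12.2 = 5.566.

Posterior: Gamma(shape=67.9, rate=12.2); mean ≈ 5.566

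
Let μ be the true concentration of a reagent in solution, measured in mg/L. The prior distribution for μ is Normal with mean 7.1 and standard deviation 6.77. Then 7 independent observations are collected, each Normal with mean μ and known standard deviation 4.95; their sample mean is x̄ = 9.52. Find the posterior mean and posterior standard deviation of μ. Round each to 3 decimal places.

Posterior mean ≈ 9.348; posterior SD ≈ 1.803

Prior precision 1/τ₀² = 1/6.77² = 0.0218184; data precision n/σ² = 7/4.95² = 0.285685.
Posterior precision = 0.0218184 + 0.285685 = 0.307504, giving posterior SD = 1/√0.307504 = 1.803.
Posterior mean = (0.0218184·7.1 + 0.285685·9.52) / 0.307504 = 9.348.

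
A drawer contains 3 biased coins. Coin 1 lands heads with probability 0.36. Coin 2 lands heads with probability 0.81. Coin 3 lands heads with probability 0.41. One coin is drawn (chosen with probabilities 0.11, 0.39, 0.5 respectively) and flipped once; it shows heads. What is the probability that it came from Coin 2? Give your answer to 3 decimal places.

Posterior probability ≈ 0.564

Tabulate prior·likelihood by source: [1] prior 0.11, lik 0.36, product 0.03960; [2] prior 0.39, lik 0.81, product 0.3159; [3] prior 0.5, lik 0.41, product 0.2050.
Normalizing constant = 0.56050; the posterior for Coin 2 is its product over the sum, 0.3159/0.56050 = 0.564.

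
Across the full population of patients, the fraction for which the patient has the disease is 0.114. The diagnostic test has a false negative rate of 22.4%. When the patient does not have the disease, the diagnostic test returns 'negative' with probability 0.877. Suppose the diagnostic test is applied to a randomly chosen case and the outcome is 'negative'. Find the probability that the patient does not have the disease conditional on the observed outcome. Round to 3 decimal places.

P(¬H | E) ≈ 0.968

Write H for 'the patient has the disease'. Prior odds H:¬H = 0.114/0.886 = 0.12867. For the 'negative' outcome, the likelihood ratio is 0.224/0.877 = 0.25542.
Posterior odds = 0.12867 × 0.25542 = 0.032864, so P(H|E) = 0.032864/(1+0.032864) = 0.032. Then P(¬H|E) = 1 − 0.032 = 0.968.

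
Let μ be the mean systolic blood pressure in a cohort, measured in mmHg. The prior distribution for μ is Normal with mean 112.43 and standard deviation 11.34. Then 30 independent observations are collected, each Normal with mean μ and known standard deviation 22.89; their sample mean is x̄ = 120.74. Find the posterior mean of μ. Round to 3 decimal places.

Posterior mean ≈ 119.746

Prior precision 1/τ₀² = 1/11.34² = 0.00777632; data precision n/σ² = 30/22.89² = 0.0572571.
Posterior precision = 0.00777632 + 0.0572571 = 0.0650335.
Posterior mean = (0.00777632·112.43 + 0.0572571·120.74) / 0.0650335 = 119.746.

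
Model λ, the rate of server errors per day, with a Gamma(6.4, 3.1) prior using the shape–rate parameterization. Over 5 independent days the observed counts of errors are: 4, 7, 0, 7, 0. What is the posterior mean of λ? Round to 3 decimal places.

The Poisson likelihood adds the total count to the shape and the number of exposure periods to the rate. Here ∑xᵢ = 18 and n = 5, so shape 6.4→24.4 and rate 3.1→8.1.
E[λ | data] = 24.4/8.1 = 3.012.

Posterior mean ≈ 3.012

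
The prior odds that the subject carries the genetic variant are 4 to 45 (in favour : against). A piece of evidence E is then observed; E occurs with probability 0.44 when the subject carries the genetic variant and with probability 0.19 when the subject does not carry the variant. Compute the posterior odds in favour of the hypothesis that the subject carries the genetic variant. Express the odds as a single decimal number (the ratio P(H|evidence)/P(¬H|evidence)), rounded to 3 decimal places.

Posterior odds ≈ 0.206

Prior odds = 4/45 = 0.088889.
Likelihood ratio for E = 0.44/0.19 = 2.3158.
Posterior odds = prior odds × LR = 0.20585.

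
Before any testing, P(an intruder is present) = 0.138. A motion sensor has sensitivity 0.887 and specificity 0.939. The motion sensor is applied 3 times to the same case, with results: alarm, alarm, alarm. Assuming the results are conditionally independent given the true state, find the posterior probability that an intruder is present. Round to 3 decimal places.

Let H be the event that an intruder is present; start with P(H) = 0.138. P('alarm'|H) = 0.887, P('alarm'|¬H) = 0.061.
Update on result 1 ('alarm'): P(H) ← 0.887·0.1380 / (0.887·0.1380 + 0.061·0.8620) = 0.12241/0.17499 = 0.6995.
Update on result 2 ('alarm'): P(H) ← 0.887·0.6995 / (0.887·0.6995 + 0.061·0.3005) = 0.62047/0.63880 = 0.9713.
Update on result 3 ('alarm'): P(H) ← 0.887·0.9713 / (0.887·0.9713 + 0.061·0.0287) = 0.86155/0.86330 = 0.9980.

Posterior P(H) ≈ 0.998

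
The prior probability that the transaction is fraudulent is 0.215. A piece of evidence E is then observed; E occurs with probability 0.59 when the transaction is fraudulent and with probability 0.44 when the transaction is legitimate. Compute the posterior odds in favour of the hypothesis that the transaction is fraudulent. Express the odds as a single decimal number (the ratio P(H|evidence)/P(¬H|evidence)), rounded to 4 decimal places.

Posterior odds ≈ 0.3673

Prior odds = 0.215/(1−0.215) = 0.27389.
Likelihood ratio for E = 0.59/0.44 = 1.3409.
Posterior odds = prior odds × LR = 0.36726.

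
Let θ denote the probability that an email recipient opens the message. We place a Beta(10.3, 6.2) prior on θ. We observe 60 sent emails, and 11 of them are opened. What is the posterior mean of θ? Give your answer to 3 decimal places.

Posterior mean ≈ 0.278

Observing 11 successes and 49 failures updates Beta(10.3, 6.2) by adding the success and failure counts to the two shape parameters: α = 10.3+11 = 21.3, β = 6.2+49 = 55.2.
Posterior mean = α/(α+β) = 21.3/76.5 = 0.278.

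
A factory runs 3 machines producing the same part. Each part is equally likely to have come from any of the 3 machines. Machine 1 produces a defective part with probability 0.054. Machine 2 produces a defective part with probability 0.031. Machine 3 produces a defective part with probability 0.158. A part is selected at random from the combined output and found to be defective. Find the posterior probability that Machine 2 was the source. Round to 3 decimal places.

P(defective|M1) = 0.054; P(defective|M2) = 0.031; P(defective|M3) = 0.158.
Prior × likelihood for each source: 0.333333·0.054=0.01800, 0.333333·0.031=0.01033, 0.333333·0.158=0.05267. Summing gives P(defective) = 0.081000.
P(Machine 2 | defective) = 0.01033 / 0.081000 = 0.128.

Posterior probability ≈ 0.128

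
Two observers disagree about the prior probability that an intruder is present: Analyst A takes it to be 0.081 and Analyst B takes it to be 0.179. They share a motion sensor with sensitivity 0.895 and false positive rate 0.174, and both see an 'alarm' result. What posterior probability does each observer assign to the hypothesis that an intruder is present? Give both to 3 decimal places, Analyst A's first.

Analyst A: 0.312; Analyst B: 0.529

P('+'|H) = 0.895, P('+'|¬H) = 0.174.
Analyst A: numerator 0.895·0.081 = 0.072495; evidence = 0.072495+0.174·0.919 = 0.23240; posterior = 0.312.
Analyst B: numerator 0.895·0.179 = 0.16020; evidence = 0.16020+0.174·0.821 = 0.30306; posterior = 0.529.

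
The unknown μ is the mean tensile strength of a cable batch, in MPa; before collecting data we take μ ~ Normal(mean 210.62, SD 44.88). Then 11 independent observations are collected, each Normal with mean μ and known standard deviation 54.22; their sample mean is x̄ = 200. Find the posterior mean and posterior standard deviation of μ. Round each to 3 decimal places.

Posterior mean ≈ 201.244; posterior SD ≈ 15.361

Prior precision 1/τ₀² = 1/44.88² = 0.00049647; data precision n/σ² = 11/54.22² = 0.00374174.
Posterior precision = 0.00049647 + 0.00374174 = 0.00423821, giving posterior SD = 1/√0.00423821 = 15.361.
Posterior mean = (0.00049647·210.62 + 0.00374174·200) / 0.00423821 = 201.244.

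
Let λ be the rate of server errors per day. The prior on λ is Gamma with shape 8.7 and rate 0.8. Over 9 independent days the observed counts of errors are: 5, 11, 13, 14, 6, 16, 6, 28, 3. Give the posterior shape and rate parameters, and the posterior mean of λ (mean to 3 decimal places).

Posterior: Gamma(shape=110.7, rate=9.8); mean ≈ 11.296

The Poisson likelihood adds the total count to the shape and the number of exposure periods to the rate. Here ∑xᵢ = 102 and n = 9, so shape 8.7→110.7 and rate 0.8→9.8.
Posterior mean = shape/rate = 110.7/9.8 = 11.296.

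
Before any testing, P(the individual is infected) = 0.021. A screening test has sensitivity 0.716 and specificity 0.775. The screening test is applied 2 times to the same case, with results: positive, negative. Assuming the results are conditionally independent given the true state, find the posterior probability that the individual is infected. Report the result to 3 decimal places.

Posterior P(H) ≈ 0.024

Let H be the event that the individual is infected; start with P(H) = 0.021. P('positive'|H) = 0.716, P('positive'|¬H) = 0.225.
Update on result 1 ('positive'): P(H) ← 0.716·0.0210 / (0.716·0.0210 + 0.225·0.9790) = 0.015036/0.23531 = 0.0639.
Update on result 2 ('negative'): P(H) ← 0.284·0.0639 / (0.284·0.0639 + 0.775·0.9361) = 0.018147/0.74363 = 0.0244.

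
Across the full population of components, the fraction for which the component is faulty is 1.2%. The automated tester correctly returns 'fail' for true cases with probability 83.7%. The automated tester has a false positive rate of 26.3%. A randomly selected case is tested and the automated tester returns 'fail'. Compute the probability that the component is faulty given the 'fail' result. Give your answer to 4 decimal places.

Let H be the event that the component is faulty. P(H) = 0.012, so P(¬H) = 0.988. With E the 'fail' result, P(E|H) = 0.837 and P(E|¬H) = 0.263.
P(E) = 0.837·0.012 + 0.263·0.988 = 0.010044 + 0.25984 = 0.26989.
By Bayes' theorem, P(H|E) = 0.010044 / 0.26989 = 0.0372.

P(H | E) ≈ 0.0372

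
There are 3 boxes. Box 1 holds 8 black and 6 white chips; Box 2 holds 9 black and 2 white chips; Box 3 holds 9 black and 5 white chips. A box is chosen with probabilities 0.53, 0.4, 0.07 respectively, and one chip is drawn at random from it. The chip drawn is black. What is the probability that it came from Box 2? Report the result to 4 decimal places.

Posterior probability ≈ 0.4848

P(black|Box 1) = 0.5714; P(black|Box 2) = 0.8182; P(black|Box 3) = 0.6429.
Prior × likelihood for each source: 0.53·0.5714=0.3029, 0.4·0.8182=0.3273, 0.07·0.6429=0.04500. Summing gives P(black) = 0.67513.
P(Box 2 | black) = 0.3273 / 0.67513 = 0.4848.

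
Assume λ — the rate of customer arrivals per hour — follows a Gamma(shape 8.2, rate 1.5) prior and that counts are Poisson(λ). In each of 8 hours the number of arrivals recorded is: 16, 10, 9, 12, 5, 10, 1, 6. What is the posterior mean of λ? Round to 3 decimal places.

The Poisson likelihood adds the total count to the shape and the number of exposure periods to the rate. Here ∑xᵢ = 69 and n = 8, so shape 8.2→77.2 and rate 1.5→9.5.
E[λ | data] = 77.2/9.5 = 8.126.

Posterior mean ≈ 8.126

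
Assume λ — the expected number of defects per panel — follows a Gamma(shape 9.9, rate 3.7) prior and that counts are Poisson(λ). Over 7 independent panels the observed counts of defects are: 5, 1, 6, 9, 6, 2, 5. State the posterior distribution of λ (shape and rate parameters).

The Poisson likelihood adds the total count to the shape and the number of exposure periods to the rate. Here ∑xᵢ = 34 and n = 7, so shape 9.9→43.9 and rate 3.7→10.7.

Posterior: Gamma(shape=43.9, rate=10.7)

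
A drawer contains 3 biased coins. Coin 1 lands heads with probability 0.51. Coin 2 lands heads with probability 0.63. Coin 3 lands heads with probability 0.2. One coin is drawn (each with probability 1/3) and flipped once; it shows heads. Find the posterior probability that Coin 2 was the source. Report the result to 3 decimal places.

Posterior probability ≈ 0.470

P(heads|C1) = 0.51; P(heads|C2) = 0.63; P(heads|C3) = 0.2.
Prior × likelihood for each source: 0.333333·0.51=0.1700, 0.333333·0.63=0.2100, 0.333333·0.2=0.06667. Summing gives P(heads) = 0.44667.
P(Coin 2 | heads) = 0.2100 / 0.44667 = 0.470.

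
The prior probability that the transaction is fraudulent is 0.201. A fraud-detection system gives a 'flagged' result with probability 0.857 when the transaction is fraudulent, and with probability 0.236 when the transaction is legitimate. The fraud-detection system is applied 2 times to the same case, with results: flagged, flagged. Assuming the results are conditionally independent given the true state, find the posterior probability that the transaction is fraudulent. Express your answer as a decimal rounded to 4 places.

Let H be the event that the transaction is fraudulent; start with P(H) = 0.201. P('flagged'|H) = 0.857, P('flagged'|¬H) = 0.236.
Update on result 1 ('flagged'): P(H) ← 0.857·0.2010 / (0.857·0.2010 + 0.236·0.7990) = 0.17226/0.36082 = 0.4774.
Update on result 2 ('flagged'): P(H) ← 0.857·0.4774 / (0.857·0.4774 + 0.236·0.5226) = 0.40913/0.53247 = 0.7684.

Posterior P(H) ≈ 0.7684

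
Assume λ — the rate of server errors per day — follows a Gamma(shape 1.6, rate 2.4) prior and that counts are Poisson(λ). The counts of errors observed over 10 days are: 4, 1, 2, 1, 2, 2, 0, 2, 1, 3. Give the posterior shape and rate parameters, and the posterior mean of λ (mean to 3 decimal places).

The Poisson likelihood adds the total count to the shape and the number of exposure periods to the rate. Here ∑xᵢ = 18 and n = 10, so shape 1.6→19.6 and rate 2.4→12.4.
E[λ | data] = 19.6/12.4 = 1.581.

Posterior: Gamma(shape=19.6, rate=12.4); mean ≈ 1.581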